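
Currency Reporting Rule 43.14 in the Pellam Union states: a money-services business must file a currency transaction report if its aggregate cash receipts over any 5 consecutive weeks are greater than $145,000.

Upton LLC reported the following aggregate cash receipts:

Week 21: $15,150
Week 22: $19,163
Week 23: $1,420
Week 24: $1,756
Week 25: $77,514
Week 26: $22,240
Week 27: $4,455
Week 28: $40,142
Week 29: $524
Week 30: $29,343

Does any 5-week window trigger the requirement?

Week 21–Week 25: $15,150 + $19,163 + $1,420 + $1,756 + $77,514 = $115,003 (under)
Week 22–Week 26: $19,163 + $1,420 + $1,756 + $77,514 + $22,240 = $122,093 (under)
Week 23–Week 27: $1,420 + $1,756 + $77,514 + $22,240 + $4,455 = $107,385 (under)
Week 24–Week 28: $1,756 + $77,514 + $22,240 + $4,455 + $40,142 = $146,107 (over)
Week 25–Week 29: $77,514 + $22,240 + $4,455 + $40,142 + $524 = $144,875 (under)
Week 26–Week 30: $22,240 + $4,455 + $40,142 + $524 + $29,343 = $96,704 (under)
At least one window exceeds $145,000.

Yes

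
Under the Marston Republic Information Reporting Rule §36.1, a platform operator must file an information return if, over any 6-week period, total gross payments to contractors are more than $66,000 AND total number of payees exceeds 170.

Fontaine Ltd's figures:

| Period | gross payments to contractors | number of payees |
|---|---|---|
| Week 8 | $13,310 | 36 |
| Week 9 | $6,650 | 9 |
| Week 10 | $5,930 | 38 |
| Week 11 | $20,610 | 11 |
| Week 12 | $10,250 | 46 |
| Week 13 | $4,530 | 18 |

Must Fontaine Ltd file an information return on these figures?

No

Total gross payments to contractors: $13,310 + $6,650 + $5,930 + $20,610 + $10,250 + $4,530 = $61,280 (≤ $66,000).
Total number of payees: 36 + 9 + 38 + 11 + 46 + 18 = 158 (≤ 170).
The test is 'and': the rule requires both, and at least one is not exceeded.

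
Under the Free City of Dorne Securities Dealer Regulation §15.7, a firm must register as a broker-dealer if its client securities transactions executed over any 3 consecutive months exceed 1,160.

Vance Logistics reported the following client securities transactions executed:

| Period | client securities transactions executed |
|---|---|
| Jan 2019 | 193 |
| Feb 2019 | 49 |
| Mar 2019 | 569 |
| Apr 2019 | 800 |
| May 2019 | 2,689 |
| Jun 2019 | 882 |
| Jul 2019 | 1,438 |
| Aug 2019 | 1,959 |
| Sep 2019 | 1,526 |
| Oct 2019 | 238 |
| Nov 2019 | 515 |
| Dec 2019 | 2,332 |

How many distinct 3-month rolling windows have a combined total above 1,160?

Jan 2019–Mar 2019: 193 + 49 + 569 = 811 (under)
Feb 2019–Apr 2019: 49 + 569 + 800 = 1,418 (over)
Mar 2019–May 2019: 569 + 800 + 2,689 = 4,058 (over)
Apr 2019–Jun 2019: 800 + 2,689 + 882 = 4,371 (over)
May 2019–Jul 2019: 2,689 + 882 + 1,438 = 5,009 (over)
Jun 2019–Aug 2019: 882 + 1,438 + 1,959 = 4,279 (over)
Jul 2019–Sep 2019: 1,438 + 1,959 + 1,526 = 4,923 (over)
Aug 2019–Oct 2019: 1,959 + 1,526 + 238 = 3,723 (over)
Sep 2019–Nov 2019: 1,526 + 238 + 515 = 2,279 (over)
Oct 2019–Dec 2019: 238 + 515 + 2,332 = 3,085 (over)
9 windows exceed the threshold.

9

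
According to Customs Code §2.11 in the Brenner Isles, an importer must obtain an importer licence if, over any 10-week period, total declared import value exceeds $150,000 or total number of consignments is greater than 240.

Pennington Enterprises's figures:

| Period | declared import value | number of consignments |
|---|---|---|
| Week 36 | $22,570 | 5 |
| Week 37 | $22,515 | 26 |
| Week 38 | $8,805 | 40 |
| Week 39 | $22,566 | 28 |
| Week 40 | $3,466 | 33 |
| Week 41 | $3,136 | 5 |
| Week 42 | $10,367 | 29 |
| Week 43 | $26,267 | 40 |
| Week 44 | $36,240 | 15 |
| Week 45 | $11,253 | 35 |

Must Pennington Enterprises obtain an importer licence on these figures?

Yes

Total declared import value: $22,570 + $22,515 + $8,805 + $22,566 + $3,466 + $3,136 + $10,367 + $26,267 + $36,240 + $11,253 = $167,185 (> $150,000).
Total number of consignments: 5 + 26 + 40 + 28 + 33 + 5 + 29 + 40 + 15 + 35 = 256 (> 240).
The test is 'or': at least one threshold is exceeded.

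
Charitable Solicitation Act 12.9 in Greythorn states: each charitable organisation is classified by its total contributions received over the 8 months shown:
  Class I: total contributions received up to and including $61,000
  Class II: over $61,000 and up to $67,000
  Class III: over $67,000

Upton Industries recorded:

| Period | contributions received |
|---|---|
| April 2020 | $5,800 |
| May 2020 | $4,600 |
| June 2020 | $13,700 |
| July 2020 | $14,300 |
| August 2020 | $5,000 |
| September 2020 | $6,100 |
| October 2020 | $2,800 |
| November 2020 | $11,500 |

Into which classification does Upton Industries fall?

Total contributions received: $5,800 + $4,600 + $13,700 + $14,300 + $5,000 + $6,100 + $2,800 + $11,500 = $63,800.
$61,000 < $63,800 ≤ $67,000, so Class II applies.

Class II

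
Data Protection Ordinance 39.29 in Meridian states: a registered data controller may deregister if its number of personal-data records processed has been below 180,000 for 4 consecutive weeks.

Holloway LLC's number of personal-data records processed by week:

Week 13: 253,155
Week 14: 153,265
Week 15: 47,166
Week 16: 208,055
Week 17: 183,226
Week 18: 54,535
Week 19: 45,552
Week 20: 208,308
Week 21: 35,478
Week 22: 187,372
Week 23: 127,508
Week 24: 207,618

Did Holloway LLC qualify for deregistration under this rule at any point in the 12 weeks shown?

Weeks below 180,000: Week 14, Week 15, Week 18, Week 19, Week 21, Week 23.
Longest run of consecutive weeks below the threshold: 2.
2 < 4, so Holloway LLC never became eligible.

No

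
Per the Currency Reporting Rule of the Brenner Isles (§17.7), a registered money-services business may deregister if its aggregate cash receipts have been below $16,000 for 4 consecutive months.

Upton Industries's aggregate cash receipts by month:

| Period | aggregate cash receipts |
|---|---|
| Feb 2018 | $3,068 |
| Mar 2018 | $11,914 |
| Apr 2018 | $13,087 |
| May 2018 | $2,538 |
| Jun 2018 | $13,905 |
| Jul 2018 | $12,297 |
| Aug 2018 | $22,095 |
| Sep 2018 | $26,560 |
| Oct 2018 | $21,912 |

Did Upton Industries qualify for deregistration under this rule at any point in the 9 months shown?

Months below $16,000: Feb 2018, Mar 2018, Apr 2018, May 2018, Jun 2018, Jul 2018.
Longest run of consecutive months below the threshold: 6.
6 ≥ 4, so Upton Industries became eligible.

Yes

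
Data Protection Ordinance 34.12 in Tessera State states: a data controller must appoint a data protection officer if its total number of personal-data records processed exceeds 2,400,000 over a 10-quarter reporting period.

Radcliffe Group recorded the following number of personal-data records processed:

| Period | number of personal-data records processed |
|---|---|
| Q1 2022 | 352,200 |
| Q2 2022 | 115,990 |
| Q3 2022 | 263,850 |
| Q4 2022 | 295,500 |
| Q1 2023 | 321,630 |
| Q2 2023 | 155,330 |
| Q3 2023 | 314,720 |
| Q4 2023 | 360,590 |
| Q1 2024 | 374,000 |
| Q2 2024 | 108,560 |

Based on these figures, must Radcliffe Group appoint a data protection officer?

Total number of personal-data records processed: 352,200 + 115,990 + 263,850 + 295,500 + 321,630 + 155,330 + 314,720 + 360,590 + 374,000 + 108,560 = 2,662,370.
2,662,370 > 2,400,000, so the threshold is exceeded.

Yes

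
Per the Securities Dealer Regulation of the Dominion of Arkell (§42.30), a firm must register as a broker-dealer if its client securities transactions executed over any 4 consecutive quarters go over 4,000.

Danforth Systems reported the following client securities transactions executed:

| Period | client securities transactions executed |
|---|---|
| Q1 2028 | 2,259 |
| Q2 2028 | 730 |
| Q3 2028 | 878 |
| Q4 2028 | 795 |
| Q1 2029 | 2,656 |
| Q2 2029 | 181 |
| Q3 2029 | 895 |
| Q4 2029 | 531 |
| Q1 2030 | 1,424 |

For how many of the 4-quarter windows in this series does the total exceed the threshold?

5

Q1 2028–Q4 2028: 2,259 + 730 + 878 + 795 = 4,662 (over)
Q2 2028–Q1 2029: 730 + 878 + 795 + 2,656 = 5,059 (over)
Q3 2028–Q2 2029: 878 + 795 + 2,656 + 181 = 4,510 (over)
Q4 2028–Q3 2029: 795 + 2,656 + 181 + 895 = 4,527 (over)
Q1 2029–Q4 2029: 2,656 + 181 + 895 + 531 = 4,263 (over)
Q2 2029–Q1 2030: 181 + 895 + 531 + 1,424 = 3,031 (under)
5 windows exceed the threshold.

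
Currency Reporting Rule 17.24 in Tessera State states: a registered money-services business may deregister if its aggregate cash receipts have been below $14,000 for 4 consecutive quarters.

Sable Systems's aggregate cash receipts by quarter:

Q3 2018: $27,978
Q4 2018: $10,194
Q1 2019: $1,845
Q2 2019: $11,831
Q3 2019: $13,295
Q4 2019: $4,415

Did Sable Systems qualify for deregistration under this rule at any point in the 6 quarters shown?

Quarters below $14,000: Q4 2018, Q1 2019, Q2 2019, Q3 2019, Q4 2019.
Longest run of consecutive quarters below the threshold: 5.
5 ≥ 4, so Sable Systems became eligible.

Yes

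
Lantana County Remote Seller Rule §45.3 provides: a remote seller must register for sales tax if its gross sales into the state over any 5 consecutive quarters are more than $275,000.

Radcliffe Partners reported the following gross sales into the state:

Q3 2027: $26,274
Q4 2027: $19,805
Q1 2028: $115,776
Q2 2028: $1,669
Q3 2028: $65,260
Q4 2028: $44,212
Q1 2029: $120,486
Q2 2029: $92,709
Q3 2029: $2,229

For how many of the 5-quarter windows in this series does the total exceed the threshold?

3

Q3 2027–Q3 2028: $26,274 + $19,805 + $115,776 + $1,669 + $65,260 = $228,784 (under)
Q4 2027–Q4 2028: $19,805 + $115,776 + $1,669 + $65,260 + $44,212 = $246,722 (under)
Q1 2028–Q1 2029: $115,776 + $1,669 + $65,260 + $44,212 + $120,486 = $347,403 (over)
Q2 2028–Q2 2029: $1,669 + $65,260 + $44,212 + $120,486 + $92,709 = $324,336 (over)
Q3 2028–Q3 2029: $65,260 + $44,212 + $120,486 + $92,709 + $2,229 = $324,896 (over)
3 windows exceed the threshold.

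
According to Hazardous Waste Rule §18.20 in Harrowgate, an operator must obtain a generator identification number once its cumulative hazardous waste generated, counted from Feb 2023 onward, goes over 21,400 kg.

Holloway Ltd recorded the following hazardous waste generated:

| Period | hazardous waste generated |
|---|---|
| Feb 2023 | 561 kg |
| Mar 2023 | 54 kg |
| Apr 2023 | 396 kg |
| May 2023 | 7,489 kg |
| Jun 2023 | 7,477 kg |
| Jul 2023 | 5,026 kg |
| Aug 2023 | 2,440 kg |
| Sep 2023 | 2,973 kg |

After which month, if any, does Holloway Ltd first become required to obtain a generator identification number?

Through Feb 2023: 561 kg
Through Mar 2023: 615 kg
Through Apr 2023: 1,011 kg
Through May 2023: 8,500 kg
Through Jun 2023: 15,977 kg
Through Jul 2023: 21,003 kg
Through Aug 2023: 23,443 kg ← exceeds threshold

Aug 2023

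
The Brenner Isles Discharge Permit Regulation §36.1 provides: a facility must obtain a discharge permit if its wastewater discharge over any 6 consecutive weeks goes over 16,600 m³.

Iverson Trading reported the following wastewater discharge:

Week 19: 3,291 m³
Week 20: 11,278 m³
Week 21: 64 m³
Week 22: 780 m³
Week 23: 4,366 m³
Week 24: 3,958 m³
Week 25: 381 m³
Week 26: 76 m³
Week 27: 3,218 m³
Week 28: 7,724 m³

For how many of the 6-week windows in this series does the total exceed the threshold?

3

Week 19–Week 24: 3,291 m³ + 11,278 m³ + 64 m³ + 780 m³ + 4,366 m³ + 3,958 m³ = 23,737 m³ (over)
Week 20–Week 25: 11,278 m³ + 64 m³ + 780 m³ + 4,366 m³ + 3,958 m³ + 381 m³ = 20,827 m³ (over)
Week 21–Week 26: 64 m³ + 780 m³ + 4,366 m³ + 3,958 m³ + 381 m³ + 76 m³ = 9,625 m³ (under)
Week 22–Week 27: 780 m³ + 4,366 m³ + 3,958 m³ + 381 m³ + 76 m³ + 3,218 m³ = 12,779 m³ (under)
Week 23–Week 28: 4,366 m³ + 3,958 m³ + 381 m³ + 76 m³ + 3,218 m³ + 7,724 m³ = 19,723 m³ (over)
3 windows exceed the threshold.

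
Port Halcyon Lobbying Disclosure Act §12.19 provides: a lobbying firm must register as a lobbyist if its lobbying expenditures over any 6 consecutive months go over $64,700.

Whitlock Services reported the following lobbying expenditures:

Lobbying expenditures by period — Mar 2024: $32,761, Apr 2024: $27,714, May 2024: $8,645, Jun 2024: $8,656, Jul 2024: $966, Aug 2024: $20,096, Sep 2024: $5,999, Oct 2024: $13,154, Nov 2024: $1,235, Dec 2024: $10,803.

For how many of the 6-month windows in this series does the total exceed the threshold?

Mar 2024–Aug 2024: $32,761 + $27,714 + $8,645 + $8,656 + $966 + $20,096 = $98,838 (over)
Apr 2024–Sep 2024: $27,714 + $8,645 + $8,656 + $966 + $20,096 + $5,999 = $72,076 (over)
May 2024–Oct 2024: $8,645 + $8,656 + $966 + $20,096 + $5,999 + $13,154 = $57,516 (under)
Jun 2024–Nov 2024: $8,656 + $966 + $20,096 + $5,999 + $13,154 + $1,235 = $50,106 (under)
Jul 2024–Dec 2024: $966 + $20,096 + $5,999 + $13,154 + $1,235 + $10,803 = $52,253 (under)
2 windows exceed the threshold.

2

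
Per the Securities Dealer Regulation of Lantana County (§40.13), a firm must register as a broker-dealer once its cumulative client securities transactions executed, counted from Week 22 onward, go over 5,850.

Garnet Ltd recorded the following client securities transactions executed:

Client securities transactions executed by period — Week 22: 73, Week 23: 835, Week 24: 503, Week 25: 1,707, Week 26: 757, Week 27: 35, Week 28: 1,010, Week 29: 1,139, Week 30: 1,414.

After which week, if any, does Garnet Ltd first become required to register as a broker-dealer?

Through Week 22: 73
Through Week 23: 908
Through Week 24: 1,411
Through Week 25: 3,118
Through Week 26: 3,875
Through Week 27: 3,910
Through Week 28: 4,920
Through Week 29: 6,059 ← exceeds threshold

Week 29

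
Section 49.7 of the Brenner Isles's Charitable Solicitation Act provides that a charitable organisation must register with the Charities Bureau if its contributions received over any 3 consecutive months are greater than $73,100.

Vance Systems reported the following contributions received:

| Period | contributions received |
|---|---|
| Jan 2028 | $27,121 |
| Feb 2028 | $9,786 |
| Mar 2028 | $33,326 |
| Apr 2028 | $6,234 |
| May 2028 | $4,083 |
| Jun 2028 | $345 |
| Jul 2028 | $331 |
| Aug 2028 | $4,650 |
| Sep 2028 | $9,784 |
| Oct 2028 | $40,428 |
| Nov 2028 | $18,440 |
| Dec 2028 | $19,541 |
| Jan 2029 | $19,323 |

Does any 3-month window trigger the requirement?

Yes

Jan 2028–Mar 2028: $27,121 + $9,786 + $33,326 = $70,233 (under)
Feb 2028–Apr 2028: $9,786 + $33,326 + $6,234 = $49,346 (under)
Mar 2028–May 2028: $33,326 + $6,234 + $4,083 = $43,643 (under)
Apr 2028–Jun 2028: $6,234 + $4,083 + $345 = $10,662 (under)
May 2028–Jul 2028: $4,083 + $345 + $331 = $4,759 (under)
Jun 2028–Aug 2028: $345 + $331 + $4,650 = $5,326 (under)
Jul 2028–Sep 2028: $331 + $4,650 + $9,784 = $14,765 (under)
Aug 2028–Oct 2028: $4,650 + $9,784 + $40,428 = $54,862 (under)
Sep 2028–Nov 2028: $9,784 + $40,428 + $18,440 = $68,652 (under)
Oct 2028–Dec 2028: $40,428 + $18,440 + $19,541 = $78,409 (over)
Nov 2028–Jan 2029: $18,440 + $19,541 + $19,323 = $57,304 (under)
At least one window exceeds $73,100.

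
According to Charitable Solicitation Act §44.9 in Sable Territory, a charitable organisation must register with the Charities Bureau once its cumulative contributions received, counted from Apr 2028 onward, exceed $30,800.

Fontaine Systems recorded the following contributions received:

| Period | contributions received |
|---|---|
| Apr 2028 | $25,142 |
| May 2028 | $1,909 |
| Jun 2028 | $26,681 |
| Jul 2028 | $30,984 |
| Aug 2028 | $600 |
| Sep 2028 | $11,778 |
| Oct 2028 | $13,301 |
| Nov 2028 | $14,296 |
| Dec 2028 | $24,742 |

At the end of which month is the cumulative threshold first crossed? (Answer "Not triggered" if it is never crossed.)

Through Apr 2028: $25,142
Through May 2028: $27,051
Through Jun 2028: $53,732 ← exceeds threshold

Jun 2028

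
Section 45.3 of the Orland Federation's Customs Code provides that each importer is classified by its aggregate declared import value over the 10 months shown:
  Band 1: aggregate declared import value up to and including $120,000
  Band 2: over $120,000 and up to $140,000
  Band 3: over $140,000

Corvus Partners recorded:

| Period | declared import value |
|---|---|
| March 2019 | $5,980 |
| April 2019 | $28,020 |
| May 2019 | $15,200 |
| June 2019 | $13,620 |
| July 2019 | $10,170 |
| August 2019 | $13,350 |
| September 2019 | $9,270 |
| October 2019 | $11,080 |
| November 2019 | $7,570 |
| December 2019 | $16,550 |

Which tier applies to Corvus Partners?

Aggregate declared import value: $5,980 + $28,020 + $15,200 + $13,620 + $10,170 + $13,350 + $9,270 + $11,080 + $7,570 + $16,550 = $130,810.
$120,000 < $130,810 ≤ $140,000, so Band 2 applies.

Band 2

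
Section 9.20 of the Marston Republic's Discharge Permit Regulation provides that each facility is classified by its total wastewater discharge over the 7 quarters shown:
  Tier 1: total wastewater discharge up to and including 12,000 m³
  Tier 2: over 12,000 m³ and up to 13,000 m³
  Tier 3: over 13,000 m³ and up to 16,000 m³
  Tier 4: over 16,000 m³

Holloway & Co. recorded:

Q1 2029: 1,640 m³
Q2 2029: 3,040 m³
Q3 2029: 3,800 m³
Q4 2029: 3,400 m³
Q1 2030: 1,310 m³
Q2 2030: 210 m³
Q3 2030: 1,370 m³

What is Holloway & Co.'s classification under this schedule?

Tier 3

Total wastewater discharge: 1,640 m³ + 3,040 m³ + 3,800 m³ + 3,400 m³ + 1,310 m³ + 210 m³ + 1,370 m³ = 14,770 m³.
13,000 m³ < 14,770 m³ ≤ 16,000 m³, so Tier 3 applies.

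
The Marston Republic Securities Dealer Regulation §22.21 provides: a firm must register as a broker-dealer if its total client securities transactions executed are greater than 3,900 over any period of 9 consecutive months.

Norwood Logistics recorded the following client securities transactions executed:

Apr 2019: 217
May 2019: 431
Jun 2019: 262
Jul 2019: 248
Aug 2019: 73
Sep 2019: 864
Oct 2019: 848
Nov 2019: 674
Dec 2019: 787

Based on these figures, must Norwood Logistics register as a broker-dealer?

Total client securities transactions executed: 217 + 431 + 262 + 248 + 73 + 864 + 848 + 674 + 787 = 4,404.
4,404 > 3,900, so the threshold is exceeded.

Yes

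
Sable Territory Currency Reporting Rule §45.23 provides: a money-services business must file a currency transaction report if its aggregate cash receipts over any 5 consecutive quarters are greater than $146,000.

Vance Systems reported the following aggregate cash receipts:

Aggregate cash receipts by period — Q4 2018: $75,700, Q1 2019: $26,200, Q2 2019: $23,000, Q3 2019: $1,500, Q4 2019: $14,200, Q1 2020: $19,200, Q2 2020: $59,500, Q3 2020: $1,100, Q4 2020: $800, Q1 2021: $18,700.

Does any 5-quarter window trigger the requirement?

Q4 2018–Q4 2019: $75,700 + $26,200 + $23,000 + $1,500 + $14,200 = $140,600 (under)
Q1 2019–Q1 2020: $26,200 + $23,000 + $1,500 + $14,200 + $19,200 = $84,100 (under)
Q2 2019–Q2 2020: $23,000 + $1,500 + $14,200 + $19,200 + $59,500 = $117,400 (under)
Q3 2019–Q3 2020: $1,500 + $14,200 + $19,200 + $59,500 + $1,100 = $95,500 (under)
Q4 2019–Q4 2020: $14,200 + $19,200 + $59,500 + $1,100 + $800 = $94,800 (under)
Q1 2020–Q1 2021: $19,200 + $59,500 + $1,100 + $800 + $18,700 = $99,300 (under)
No window exceeds $146,000.

No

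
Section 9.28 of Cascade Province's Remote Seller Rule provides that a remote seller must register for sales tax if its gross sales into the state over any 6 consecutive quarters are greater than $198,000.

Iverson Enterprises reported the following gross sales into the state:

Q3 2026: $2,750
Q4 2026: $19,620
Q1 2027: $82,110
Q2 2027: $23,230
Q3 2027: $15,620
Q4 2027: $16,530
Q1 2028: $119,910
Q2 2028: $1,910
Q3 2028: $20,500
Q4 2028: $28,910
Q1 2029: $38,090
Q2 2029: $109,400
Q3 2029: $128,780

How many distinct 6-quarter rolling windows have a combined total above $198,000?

Q3 2026–Q4 2027: $2,750 + $19,620 + $82,110 + $23,230 + $15,620 + $16,530 = $159,860 (under)
Q4 2026–Q1 2028: $19,620 + $82,110 + $23,230 + $15,620 + $16,530 + $119,910 = $277,020 (over)
Q1 2027–Q2 2028: $82,110 + $23,230 + $15,620 + $16,530 + $119,910 + $1,910 = $259,310 (over)
Q2 2027–Q3 2028: $23,230 + $15,620 + $16,530 + $119,910 + $1,910 + $20,500 = $197,700 (under)
Q3 2027–Q4 2028: $15,620 + $16,530 + $119,910 + $1,910 + $20,500 + $28,910 = $203,380 (over)
Q4 2027–Q1 2029: $16,530 + $119,910 + $1,910 + $20,500 + $28,910 + $38,090 = $225,850 (over)
Q1 2028–Q2 2029: $119,910 + $1,910 + $20,500 + $28,910 + $38,090 + $109,400 = $318,720 (over)
Q2 2028–Q3 2029: $1,910 + $20,500 + $28,910 + $38,090 + $109,400 + $128,780 = $327,590 (over)
6 windows exceed the threshold.

6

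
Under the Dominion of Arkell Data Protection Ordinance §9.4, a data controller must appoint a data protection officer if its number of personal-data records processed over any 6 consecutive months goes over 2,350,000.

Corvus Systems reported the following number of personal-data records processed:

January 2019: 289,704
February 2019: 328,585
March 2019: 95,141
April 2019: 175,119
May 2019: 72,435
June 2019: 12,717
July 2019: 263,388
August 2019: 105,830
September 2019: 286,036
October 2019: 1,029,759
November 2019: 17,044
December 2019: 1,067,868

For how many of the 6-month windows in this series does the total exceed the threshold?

1

January 2019–June 2019: 289,704 + 328,585 + 95,141 + 175,119 + 72,435 + 12,717 = 973,701 (under)
February 2019–July 2019: 328,585 + 95,141 + 175,119 + 72,435 + 12,717 + 263,388 = 947,385 (under)
March 2019–August 2019: 95,141 + 175,119 + 72,435 + 12,717 + 263,388 + 105,830 = 724,630 (under)
April 2019–September 2019: 175,119 + 72,435 + 12,717 + 263,388 + 105,830 + 286,036 = 915,525 (under)
May 2019–October 2019: 72,435 + 12,717 + 263,388 + 105,830 + 286,036 + 1,029,759 = 1,770,165 (under)
June 2019–November 2019: 12,717 + 263,388 + 105,830 + 286,036 + 1,029,759 + 17,044 = 1,714,774 (under)
July 2019–December 2019: 263,388 + 105,830 + 286,036 + 1,029,759 + 17,044 + 1,067,868 = 2,769,925 (over)
1 window exceeds the threshold.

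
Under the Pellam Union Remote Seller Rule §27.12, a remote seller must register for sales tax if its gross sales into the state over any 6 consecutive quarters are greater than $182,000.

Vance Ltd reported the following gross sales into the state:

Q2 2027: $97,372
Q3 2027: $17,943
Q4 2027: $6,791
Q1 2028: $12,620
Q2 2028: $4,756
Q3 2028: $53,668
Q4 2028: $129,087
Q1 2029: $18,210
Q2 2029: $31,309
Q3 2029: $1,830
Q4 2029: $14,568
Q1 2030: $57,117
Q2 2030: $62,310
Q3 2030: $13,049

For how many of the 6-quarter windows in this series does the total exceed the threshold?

8

Q2 2027–Q3 2028: $97,372 + $17,943 + $6,791 + $12,620 + $4,756 + $53,668 = $193,150 (over)
Q3 2027–Q4 2028: $17,943 + $6,791 + $12,620 + $4,756 + $53,668 + $129,087 = $224,865 (over)
Q4 2027–Q1 2029: $6,791 + $12,620 + $4,756 + $53,668 + $129,087 + $18,210 = $225,132 (over)
Q1 2028–Q2 2029: $12,620 + $4,756 + $53,668 + $129,087 + $18,210 + $31,309 = $249,650 (over)
Q2 2028–Q3 2029: $4,756 + $53,668 + $129,087 + $18,210 + $31,309 + $1,830 = $238,860 (over)
Q3 2028–Q4 2029: $53,668 + $129,087 + $18,210 + $31,309 + $1,830 + $14,568 = $248,672 (over)
Q4 2028–Q1 2030: $129,087 + $18,210 + $31,309 + $1,830 + $14,568 + $57,117 = $252,121 (over)
Q1 2029–Q2 2030: $18,210 + $31,309 + $1,830 + $14,568 + $57,117 + $62,310 = $185,344 (over)
Q2 2029–Q3 2030: $31,309 + $1,830 + $14,568 + $57,117 + $62,310 + $13,049 = $180,183 (under)
8 windows exceed the threshold.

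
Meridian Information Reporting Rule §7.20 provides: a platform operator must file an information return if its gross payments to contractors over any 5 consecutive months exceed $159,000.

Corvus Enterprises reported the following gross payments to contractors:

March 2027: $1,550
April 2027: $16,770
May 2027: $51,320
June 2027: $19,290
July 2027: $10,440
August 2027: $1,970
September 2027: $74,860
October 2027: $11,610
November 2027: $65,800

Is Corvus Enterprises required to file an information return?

Yes

March 2027–July 2027: $1,550 + $16,770 + $51,320 + $19,290 + $10,440 = $99,370 (under)
April 2027–August 2027: $16,770 + $51,320 + $19,290 + $10,440 + $1,970 = $99,790 (under)
May 2027–September 2027: $51,320 + $19,290 + $10,440 + $1,970 + $74,860 = $157,880 (under)
June 2027–October 2027: $19,290 + $10,440 + $1,970 + $74,860 + $11,610 = $118,170 (under)
July 2027–November 2027: $10,440 + $1,970 + $74,860 + $11,610 + $65,800 = $164,680 (over)
At least one window exceeds $159,000.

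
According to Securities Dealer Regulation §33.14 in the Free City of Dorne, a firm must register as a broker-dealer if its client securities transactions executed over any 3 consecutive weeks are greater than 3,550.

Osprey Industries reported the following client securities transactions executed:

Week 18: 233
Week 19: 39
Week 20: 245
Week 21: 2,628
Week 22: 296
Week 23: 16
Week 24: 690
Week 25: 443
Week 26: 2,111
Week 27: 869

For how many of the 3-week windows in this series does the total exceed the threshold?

0

Week 18–Week 20: 233 + 39 + 245 = 517 (under)
Week 19–Week 21: 39 + 245 + 2,628 = 2,912 (under)
Week 20–Week 22: 245 + 2,628 + 296 = 3,169 (under)
Week 21–Week 23: 2,628 + 296 + 16 = 2,940 (under)
Week 22–Week 24: 296 + 16 + 690 = 1,002 (under)
Week 23–Week 25: 16 + 690 + 443 = 1,149 (under)
Week 24–Week 26: 690 + 443 + 2,111 = 3,244 (under)
Week 25–Week 27: 443 + 2,111 + 869 = 3,423 (under)
0 windows exceed the threshold.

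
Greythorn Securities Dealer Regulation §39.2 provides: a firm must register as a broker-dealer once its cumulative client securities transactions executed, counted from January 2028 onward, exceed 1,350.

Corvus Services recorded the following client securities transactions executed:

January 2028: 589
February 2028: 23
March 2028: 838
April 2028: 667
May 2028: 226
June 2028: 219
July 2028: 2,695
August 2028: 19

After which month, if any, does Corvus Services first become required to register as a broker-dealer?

Through January 2028: 589
Through February 2028: 612
Through March 2028: 1,450 ← exceeds threshold

March 2028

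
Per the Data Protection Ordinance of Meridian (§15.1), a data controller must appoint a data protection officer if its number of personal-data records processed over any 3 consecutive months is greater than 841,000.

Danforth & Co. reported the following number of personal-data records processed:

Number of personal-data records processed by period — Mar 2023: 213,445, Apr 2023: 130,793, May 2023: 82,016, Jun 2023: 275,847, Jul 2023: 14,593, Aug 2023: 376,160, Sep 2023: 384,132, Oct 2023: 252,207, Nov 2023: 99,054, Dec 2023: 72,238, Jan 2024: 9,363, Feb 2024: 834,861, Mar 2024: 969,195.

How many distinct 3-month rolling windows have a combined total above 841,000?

Mar 2023–May 2023: 213,445 + 130,793 + 82,016 = 426,254 (under)
Apr 2023–Jun 2023: 130,793 + 82,016 + 275,847 = 488,656 (under)
May 2023–Jul 2023: 82,016 + 275,847 + 14,593 = 372,456 (under)
Jun 2023–Aug 2023: 275,847 + 14,593 + 376,160 = 666,600 (under)
Jul 2023–Sep 2023: 14,593 + 376,160 + 384,132 = 774,885 (under)
Aug 2023–Oct 2023: 376,160 + 384,132 + 252,207 = 1,012,499 (over)
Sep 2023–Nov 2023: 384,132 + 252,207 + 99,054 = 735,393 (under)
Oct 2023–Dec 2023: 252,207 + 99,054 + 72,238 = 423,499 (under)
Nov 2023–Jan 2024: 99,054 + 72,238 + 9,363 = 180,655 (under)
Dec 2023–Feb 2024: 72,238 + 9,363 + 834,861 = 916,462 (over)
Jan 2024–Mar 2024: 9,363 + 834,861 + 969,195 = 1,813,419 (over)
3 windows exceed the threshold.

3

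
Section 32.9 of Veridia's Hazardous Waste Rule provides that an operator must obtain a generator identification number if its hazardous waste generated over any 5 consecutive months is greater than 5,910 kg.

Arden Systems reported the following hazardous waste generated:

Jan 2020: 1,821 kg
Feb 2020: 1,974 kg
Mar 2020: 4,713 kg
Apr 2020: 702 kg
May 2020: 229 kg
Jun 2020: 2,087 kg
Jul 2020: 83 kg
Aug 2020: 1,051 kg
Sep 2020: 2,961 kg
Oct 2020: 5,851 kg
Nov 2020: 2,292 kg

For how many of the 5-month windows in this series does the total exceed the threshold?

6

Jan 2020–May 2020: 1,821 kg + 1,974 kg + 4,713 kg + 702 kg + 229 kg = 9,439 kg (over)
Feb 2020–Jun 2020: 1,974 kg + 4,713 kg + 702 kg + 229 kg + 2,087 kg = 9,705 kg (over)
Mar 2020–Jul 2020: 4,713 kg + 702 kg + 229 kg + 2,087 kg + 83 kg = 7,814 kg (over)
Apr 2020–Aug 2020: 702 kg + 229 kg + 2,087 kg + 83 kg + 1,051 kg = 4,152 kg (under)
May 2020–Sep 2020: 229 kg + 2,087 kg + 83 kg + 1,051 kg + 2,961 kg = 6,411 kg (over)
Jun 2020–Oct 2020: 2,087 kg + 83 kg + 1,051 kg + 2,961 kg + 5,851 kg = 12,033 kg (over)
Jul 2020–Nov 2020: 83 kg + 1,051 kg + 2,961 kg + 5,851 kg + 2,292 kg = 12,238 kg (over)
6 windows exceed the threshold.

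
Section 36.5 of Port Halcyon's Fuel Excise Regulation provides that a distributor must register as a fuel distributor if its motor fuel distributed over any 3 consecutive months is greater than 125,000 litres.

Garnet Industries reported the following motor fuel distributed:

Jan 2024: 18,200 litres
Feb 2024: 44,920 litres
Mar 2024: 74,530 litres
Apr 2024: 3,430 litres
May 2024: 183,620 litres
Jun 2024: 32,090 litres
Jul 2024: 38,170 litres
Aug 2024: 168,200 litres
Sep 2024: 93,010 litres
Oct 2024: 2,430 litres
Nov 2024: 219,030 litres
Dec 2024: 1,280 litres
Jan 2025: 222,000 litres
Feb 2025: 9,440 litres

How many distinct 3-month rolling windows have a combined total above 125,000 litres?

Jan 2024–Mar 2024: 18,200 litres + 44,920 litres + 74,530 litres = 137,650 litres (over)
Feb 2024–Apr 2024: 44,920 litres + 74,530 litres + 3,430 litres = 122,880 litres (under)
Mar 2024–May 2024: 74,530 litres + 3,430 litres + 183,620 litres = 261,580 litres (over)
Apr 2024–Jun 2024: 3,430 litres + 183,620 litres + 32,090 litres = 219,140 litres (over)
May 2024–Jul 2024: 183,620 litres + 32,090 litres + 38,170 litres = 253,880 litres (over)
Jun 2024–Aug 2024: 32,090 litres + 38,170 litres + 168,200 litres = 238,460 litres (over)
Jul 2024–Sep 2024: 38,170 litres + 168,200 litres + 93,010 litres = 299,380 litres (over)
Aug 2024–Oct 2024: 168,200 litres + 93,010 litres + 2,430 litres = 263,640 litres (over)
Sep 2024–Nov 2024: 93,010 litres + 2,430 litres + 219,030 litres = 314,470 litres (over)
Oct 2024–Dec 2024: 2,430 litres + 219,030 litres + 1,280 litres = 222,740 litres (over)
Nov 2024–Jan 2025: 219,030 litres + 1,280 litres + 222,000 litres = 442,310 litres (over)
Dec 2024–Feb 2025: 1,280 litres + 222,000 litres + 9,440 litres = 232,720 litres (over)
11 windows exceed the threshold.

11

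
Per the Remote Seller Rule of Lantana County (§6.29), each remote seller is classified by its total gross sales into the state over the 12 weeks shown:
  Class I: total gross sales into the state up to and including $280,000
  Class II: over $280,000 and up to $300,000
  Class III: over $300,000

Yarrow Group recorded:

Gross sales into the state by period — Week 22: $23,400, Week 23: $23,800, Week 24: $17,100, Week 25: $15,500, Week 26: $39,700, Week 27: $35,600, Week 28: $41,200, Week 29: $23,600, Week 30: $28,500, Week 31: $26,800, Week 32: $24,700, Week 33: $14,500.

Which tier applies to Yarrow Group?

Total gross sales into the state: $23,400 + $23,800 + $17,100 + $15,500 + $39,700 + $35,600 + $41,200 + $23,600 + $28,500 + $26,800 + $24,700 + $14,500 = $314,400.
$314,400 > $300,000, so Class III applies.

Class III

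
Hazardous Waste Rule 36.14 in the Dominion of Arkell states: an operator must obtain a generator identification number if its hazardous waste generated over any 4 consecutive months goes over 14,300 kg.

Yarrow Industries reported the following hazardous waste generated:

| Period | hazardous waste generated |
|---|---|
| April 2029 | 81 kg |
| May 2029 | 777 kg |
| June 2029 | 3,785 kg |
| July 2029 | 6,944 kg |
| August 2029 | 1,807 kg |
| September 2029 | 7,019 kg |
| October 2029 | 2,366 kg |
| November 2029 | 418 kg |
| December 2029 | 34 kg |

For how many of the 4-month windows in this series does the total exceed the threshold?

2

April 2029–July 2029: 81 kg + 777 kg + 3,785 kg + 6,944 kg = 11,587 kg (under)
May 2029–August 2029: 777 kg + 3,785 kg + 6,944 kg + 1,807 kg = 13,313 kg (under)
June 2029–September 2029: 3,785 kg + 6,944 kg + 1,807 kg + 7,019 kg = 19,555 kg (over)
July 2029–October 2029: 6,944 kg + 1,807 kg + 7,019 kg + 2,366 kg = 18,136 kg (over)
August 2029–November 2029: 1,807 kg + 7,019 kg + 2,366 kg + 418 kg = 11,610 kg (under)
September 2029–December 2029: 7,019 kg + 2,366 kg + 418 kg + 34 kg = 9,837 kg (under)
2 windows exceed the threshold.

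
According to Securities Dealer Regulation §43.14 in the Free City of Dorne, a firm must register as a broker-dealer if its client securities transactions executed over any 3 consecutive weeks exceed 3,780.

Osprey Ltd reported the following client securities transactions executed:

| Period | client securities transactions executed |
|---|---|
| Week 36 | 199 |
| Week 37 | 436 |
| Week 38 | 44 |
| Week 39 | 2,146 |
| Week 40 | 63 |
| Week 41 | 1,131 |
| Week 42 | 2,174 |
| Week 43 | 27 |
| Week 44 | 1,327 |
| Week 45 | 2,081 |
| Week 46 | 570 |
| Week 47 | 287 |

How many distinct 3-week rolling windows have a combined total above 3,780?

Week 36–Week 38: 199 + 436 + 44 = 679 (under)
Week 37–Week 39: 436 + 44 + 2,146 = 2,626 (under)
Week 38–Week 40: 44 + 2,146 + 63 = 2,253 (under)
Week 39–Week 41: 2,146 + 63 + 1,131 = 3,340 (under)
Week 40–Week 42: 63 + 1,131 + 2,174 = 3,368 (under)
Week 41–Week 43: 1,131 + 2,174 + 27 = 3,332 (under)
Week 42–Week 44: 2,174 + 27 + 1,327 = 3,528 (under)
Week 43–Week 45: 27 + 1,327 + 2,081 = 3,435 (under)
Week 44–Week 46: 1,327 + 2,081 + 570 = 3,978 (over)
Week 45–Week 47: 2,081 + 570 + 287 = 2,938 (under)
1 window exceeds the threshold.

1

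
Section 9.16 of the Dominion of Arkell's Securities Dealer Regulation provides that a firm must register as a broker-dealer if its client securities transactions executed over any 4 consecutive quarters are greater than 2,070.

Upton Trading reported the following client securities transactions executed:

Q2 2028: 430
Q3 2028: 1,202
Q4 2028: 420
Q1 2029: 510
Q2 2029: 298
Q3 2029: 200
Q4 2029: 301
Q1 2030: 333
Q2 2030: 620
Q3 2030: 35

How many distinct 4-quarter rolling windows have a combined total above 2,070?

Q2 2028–Q1 2029: 430 + 1,202 + 420 + 510 = 2,562 (over)
Q3 2028–Q2 2029: 1,202 + 420 + 510 + 298 = 2,430 (over)
Q4 2028–Q3 2029: 420 + 510 + 298 + 200 = 1,428 (under)
Q1 2029–Q4 2029: 510 + 298 + 200 + 301 = 1,309 (under)
Q2 2029–Q1 2030: 298 + 200 + 301 + 333 = 1,132 (under)
Q3 2029–Q2 2030: 200 + 301 + 333 + 620 = 1,454 (under)
Q4 2029–Q3 2030: 301 + 333 + 620 + 35 = 1,289 (under)
2 windows exceed the threshold.

2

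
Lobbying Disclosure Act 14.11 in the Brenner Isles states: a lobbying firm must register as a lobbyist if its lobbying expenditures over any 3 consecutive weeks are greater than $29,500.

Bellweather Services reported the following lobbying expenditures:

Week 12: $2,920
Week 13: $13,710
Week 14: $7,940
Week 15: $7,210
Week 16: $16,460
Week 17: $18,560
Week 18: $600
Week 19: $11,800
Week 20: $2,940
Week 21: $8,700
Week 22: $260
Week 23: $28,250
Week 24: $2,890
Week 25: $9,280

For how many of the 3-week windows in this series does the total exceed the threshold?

7

Week 12–Week 14: $2,920 + $13,710 + $7,940 = $24,570 (under)
Week 13–Week 15: $13,710 + $7,940 + $7,210 = $28,860 (under)
Week 14–Week 16: $7,940 + $7,210 + $16,460 = $31,610 (over)
Week 15–Week 17: $7,210 + $16,460 + $18,560 = $42,230 (over)
Week 16–Week 18: $16,460 + $18,560 + $600 = $35,620 (over)
Week 17–Week 19: $18,560 + $600 + $11,800 = $30,960 (over)
Week 18–Week 20: $600 + $11,800 + $2,940 = $15,340 (under)
Week 19–Week 21: $11,800 + $2,940 + $8,700 = $23,440 (under)
Week 20–Week 22: $2,940 + $8,700 + $260 = $11,900 (under)
Week 21–Week 23: $8,700 + $260 + $28,250 = $37,210 (over)
Week 22–Week 24: $260 + $28,250 + $2,890 = $31,400 (over)
Week 23–Week 25: $28,250 + $2,890 + $9,280 = $40,420 (over)
7 windows exceed the threshold.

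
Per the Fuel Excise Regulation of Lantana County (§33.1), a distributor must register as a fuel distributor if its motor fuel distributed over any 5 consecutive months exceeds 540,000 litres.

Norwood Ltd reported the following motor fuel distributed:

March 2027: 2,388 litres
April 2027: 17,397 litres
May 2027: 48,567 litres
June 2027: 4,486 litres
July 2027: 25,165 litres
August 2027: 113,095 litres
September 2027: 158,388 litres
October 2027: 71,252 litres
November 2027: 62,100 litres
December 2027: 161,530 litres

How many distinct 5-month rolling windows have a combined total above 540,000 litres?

1

March 2027–July 2027: 2,388 litres + 17,397 litres + 48,567 litres + 4,486 litres + 25,165 litres = 98,003 litres (under)
April 2027–August 2027: 17,397 litres + 48,567 litres + 4,486 litres + 25,165 litres + 113,095 litres = 208,710 litres (under)
May 2027–September 2027: 48,567 litres + 4,486 litres + 25,165 litres + 113,095 litres + 158,388 litres = 349,701 litres (under)
June 2027–October 2027: 4,486 litres + 25,165 litres + 113,095 litres + 158,388 litres + 71,252 litres = 372,386 litres (under)
July 2027–November 2027: 25,165 litres + 113,095 litres + 158,388 litres + 71,252 litres + 62,100 litres = 430,000 litres (under)
August 2027–December 2027: 113,095 litres + 158,388 litres + 71,252 litres + 62,100 litres + 161,530 litres = 566,365 litres (over)
1 window exceeds the threshold.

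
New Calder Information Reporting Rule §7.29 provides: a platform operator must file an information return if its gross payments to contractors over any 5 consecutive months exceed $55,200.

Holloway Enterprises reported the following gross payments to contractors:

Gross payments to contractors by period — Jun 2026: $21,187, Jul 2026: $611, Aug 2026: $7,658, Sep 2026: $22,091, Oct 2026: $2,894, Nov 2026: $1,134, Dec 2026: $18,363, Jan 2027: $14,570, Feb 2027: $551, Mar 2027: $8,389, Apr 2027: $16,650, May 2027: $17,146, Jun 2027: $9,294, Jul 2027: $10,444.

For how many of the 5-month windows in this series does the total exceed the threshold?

4

Jun 2026–Oct 2026: $21,187 + $611 + $7,658 + $22,091 + $2,894 = $54,441 (under)
Jul 2026–Nov 2026: $611 + $7,658 + $22,091 + $2,894 + $1,134 = $34,388 (under)
Aug 2026–Dec 2026: $7,658 + $22,091 + $2,894 + $1,134 + $18,363 = $52,140 (under)
Sep 2026–Jan 2027: $22,091 + $2,894 + $1,134 + $18,363 + $14,570 = $59,052 (over)
Oct 2026–Feb 2027: $2,894 + $1,134 + $18,363 + $14,570 + $551 = $37,512 (under)
Nov 2026–Mar 2027: $1,134 + $18,363 + $14,570 + $551 + $8,389 = $43,007 (under)
Dec 2026–Apr 2027: $18,363 + $14,570 + $551 + $8,389 + $16,650 = $58,523 (over)
Jan 2027–May 2027: $14,570 + $551 + $8,389 + $16,650 + $17,146 = $57,306 (over)
Feb 2027–Jun 2027: $551 + $8,389 + $16,650 + $17,146 + $9,294 = $52,030 (under)
Mar 2027–Jul 2027: $8,389 + $16,650 + $17,146 + $9,294 + $10,444 = $61,923 (over)
4 windows exceed the threshold.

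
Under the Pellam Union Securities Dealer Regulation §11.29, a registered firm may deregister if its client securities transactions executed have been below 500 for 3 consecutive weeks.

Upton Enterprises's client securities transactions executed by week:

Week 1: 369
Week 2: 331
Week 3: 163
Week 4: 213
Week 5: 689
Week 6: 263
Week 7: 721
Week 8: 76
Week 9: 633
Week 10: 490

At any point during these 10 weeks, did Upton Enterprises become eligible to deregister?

Yes

Weeks below 500: Week 1, Week 2, Week 3, Week 4, Week 6, Week 8, Week 10.
Longest run of consecutive weeks below the threshold: 4.
4 ≥ 3, so Upton Enterprises became eligible.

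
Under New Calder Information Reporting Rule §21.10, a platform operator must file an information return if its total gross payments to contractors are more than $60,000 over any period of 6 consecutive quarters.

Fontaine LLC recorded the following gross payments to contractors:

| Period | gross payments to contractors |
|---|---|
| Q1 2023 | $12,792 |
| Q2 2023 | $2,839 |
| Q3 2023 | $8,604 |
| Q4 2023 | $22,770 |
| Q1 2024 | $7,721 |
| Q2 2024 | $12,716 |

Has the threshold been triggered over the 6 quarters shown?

Yes

Total gross payments to contractors: $12,792 + $2,839 + $8,604 + $22,770 + $7,721 + $12,716 = $67,442.
$67,442 > $60,000, so the threshold is exceeded.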